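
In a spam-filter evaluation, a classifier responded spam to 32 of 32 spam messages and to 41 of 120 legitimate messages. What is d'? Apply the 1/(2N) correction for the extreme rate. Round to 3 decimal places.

d' = 2.562

The hit rate is 32/32 = 1, so apply the 1/(2N) correction: H → 1 − 1/(2·32) = 0.98438.
z(H) = z(0.98438) = 2.1540
z(FA) = z(0.34167) = -0.4079
d' = 2.1540 − (-0.4079) = 2.5619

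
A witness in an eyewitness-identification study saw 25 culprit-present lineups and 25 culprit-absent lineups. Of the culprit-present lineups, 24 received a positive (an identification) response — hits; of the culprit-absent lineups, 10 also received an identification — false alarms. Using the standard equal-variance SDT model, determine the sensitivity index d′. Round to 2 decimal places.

d′ = 2.00

H = 24/25 = 0.9600
FA = 10/25 = 0.4000
z(H) = 1.751
z(FA) = -0.253
d' = z(H) − z(FA) = 1.751 − (-0.253) = 2.004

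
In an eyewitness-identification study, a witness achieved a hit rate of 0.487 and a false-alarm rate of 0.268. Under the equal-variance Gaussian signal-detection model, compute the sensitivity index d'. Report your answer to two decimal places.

d' = 0.59

z(0.487) = -0.0326, z(0.268) = -0.6189
d' = z(H) − z(FA) = -0.0326 − (-0.6189) = 0.5863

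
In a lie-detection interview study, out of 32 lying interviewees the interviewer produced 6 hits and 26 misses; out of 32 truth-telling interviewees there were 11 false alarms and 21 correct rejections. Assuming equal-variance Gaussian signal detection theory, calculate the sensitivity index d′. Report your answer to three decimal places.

d′ = -0.485

H = 6/32 = 0.1875
FA = 11/32 = 0.3438
Φ⁻¹(0.1875) = -0.8871, Φ⁻¹(0.3438) = -0.4021
d' = z(H) − z(FA) = -0.8871 − (-0.4021) = -0.4850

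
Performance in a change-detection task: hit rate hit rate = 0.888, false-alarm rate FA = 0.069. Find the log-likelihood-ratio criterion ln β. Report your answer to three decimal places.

ln β = 0.361

z(0.888) = 1.2160, z(0.069) = -1.4833
ln β = −½·[z(H)² − z(FA)²] = −0.5 × (1.4787 − 2.2002) = 0.36075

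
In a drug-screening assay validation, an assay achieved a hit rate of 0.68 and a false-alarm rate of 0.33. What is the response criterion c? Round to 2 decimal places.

c = -0.01

z(H) = z(0.68) = 0.4677
z(FA) = z(0.33) = -0.4399
c = −½·[z(H) + z(FA)] = −0.5 × (0.4677 + (-0.4399)) = -0.0139
c < 0: the assay has a liberal response bias.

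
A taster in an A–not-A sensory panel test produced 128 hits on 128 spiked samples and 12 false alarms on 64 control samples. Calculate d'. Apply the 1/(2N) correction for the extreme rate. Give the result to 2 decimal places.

The hit rate is 128/128 = 1, so apply the 1/(2N) correction: H → 1 − 1/(2·128) = 0.99609.
z(H) = z(0.99609) = 2.660
z(FA) = z(0.18750) = -0.887
d' = 2.660 − (-0.887) = 3.547

d' = 3.55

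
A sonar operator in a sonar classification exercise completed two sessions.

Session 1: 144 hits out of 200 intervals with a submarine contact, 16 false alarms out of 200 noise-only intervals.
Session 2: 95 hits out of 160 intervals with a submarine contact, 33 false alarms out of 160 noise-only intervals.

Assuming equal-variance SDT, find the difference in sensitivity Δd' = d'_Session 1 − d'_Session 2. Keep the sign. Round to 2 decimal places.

Δd' = 0.93

Session 1: z(0.7200) = 0.583, z(0.0800) = -1.405, d' = 1.988
Session 2: z(0.5938) = 0.237, z(0.2062) = -0.820, d' = 1.057
Δd' = d'_Session 1 − d'_Session 2 = 1.988 − 1.057 = 0.931
Session 1 has the higher sensitivity.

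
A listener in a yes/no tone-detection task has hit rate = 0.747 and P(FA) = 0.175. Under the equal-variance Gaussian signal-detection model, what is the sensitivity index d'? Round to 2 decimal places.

Φ⁻¹(H) = Φ⁻¹(0.747) = 0.6651
Φ⁻¹(FA) = Φ⁻¹(0.175) = -0.9346
d' = z(H) − z(FA) = 0.6651 − (-0.9346) = 1.5997

d' = 1.60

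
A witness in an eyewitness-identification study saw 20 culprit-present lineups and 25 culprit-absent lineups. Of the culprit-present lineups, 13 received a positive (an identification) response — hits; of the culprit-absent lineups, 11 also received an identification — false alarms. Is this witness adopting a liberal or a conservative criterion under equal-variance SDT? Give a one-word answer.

z(H) = 0.385, z(FA) = -0.151
c = −½·(z(H) + z(FA)) = -0.117
c < 0 → liberal criterion (biased toward responding “yes”).

liberal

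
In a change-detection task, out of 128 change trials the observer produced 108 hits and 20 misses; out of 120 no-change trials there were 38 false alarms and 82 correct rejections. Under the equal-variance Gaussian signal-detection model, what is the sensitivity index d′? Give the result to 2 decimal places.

H = 108/128 = 0.8438
FA = 38/120 = 0.3167
z(0.8438) = 1.010, z(0.3167) = -0.477
d' = z(H) − z(FA) = 1.010 − (-0.477) = 1.487

d′ = 1.49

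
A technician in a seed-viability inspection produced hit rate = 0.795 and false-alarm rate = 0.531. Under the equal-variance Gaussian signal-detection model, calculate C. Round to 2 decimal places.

z(0.795) = 0.824, z(0.531) = 0.078
c = −½·[z(H) + z(FA)] = −0.5 × (0.824 + 0.078) = -0.451

C = -0.45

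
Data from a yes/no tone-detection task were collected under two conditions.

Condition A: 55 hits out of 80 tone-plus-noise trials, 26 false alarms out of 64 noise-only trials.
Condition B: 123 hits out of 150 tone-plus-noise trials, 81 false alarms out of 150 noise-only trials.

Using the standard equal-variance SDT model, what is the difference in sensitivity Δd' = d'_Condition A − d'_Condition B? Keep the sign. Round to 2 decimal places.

Condition A: z(0.6875) = 0.489, z(0.4062) = -0.237, d' = 0.726
Condition B: z(0.8200) = 0.915, z(0.5400) = 0.100, d' = 0.815
Δd' = d'_Condition A − d'_Condition B = 0.726 − 0.815 = -0.089
Condition B has the higher sensitivity.

Δd' = -0.09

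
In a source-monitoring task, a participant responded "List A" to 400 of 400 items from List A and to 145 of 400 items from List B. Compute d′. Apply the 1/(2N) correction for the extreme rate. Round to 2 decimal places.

d′ = 3.38

The hit rate is 400/400 = 1, so apply the 1/(2N) correction: H → 1 − 1/(2·400) = 0.99875.
z(H) = z(0.99875) = 3.023
z(FA) = z(0.36250) = -0.352
d' = 3.023 − (-0.352) = 3.375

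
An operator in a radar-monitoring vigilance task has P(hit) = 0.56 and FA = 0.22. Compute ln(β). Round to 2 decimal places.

z(H) = z(0.56) = 0.151
z(FA) = z(0.22) = -0.772
ln β = −½·[z(H)² − z(FA)²] = −0.5 × (0.023 − 0.596) = 0.2865

ln β = 0.29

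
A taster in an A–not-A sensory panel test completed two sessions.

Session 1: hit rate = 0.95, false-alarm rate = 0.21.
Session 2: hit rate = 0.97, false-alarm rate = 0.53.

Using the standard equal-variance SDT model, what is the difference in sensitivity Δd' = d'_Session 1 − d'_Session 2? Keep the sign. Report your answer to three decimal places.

Session 1: z(0.95) = 1.6449, z(0.21) = -0.8064, d' = 2.4513
Session 2: z(0.97) = 1.8808, z(0.53) = 0.0753, d' = 1.8055
Δd' = d'_Session 1 − d'_Session 2 = 2.4513 − 1.8055 = 0.6458
Session 1 has the higher sensitivity.

Δd' = 0.646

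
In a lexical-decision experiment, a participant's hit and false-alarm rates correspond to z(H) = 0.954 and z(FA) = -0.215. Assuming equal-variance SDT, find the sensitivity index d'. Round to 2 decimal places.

d' = z(H) − z(FA) = 0.954 − (-0.215) = 1.169

d' = 1.17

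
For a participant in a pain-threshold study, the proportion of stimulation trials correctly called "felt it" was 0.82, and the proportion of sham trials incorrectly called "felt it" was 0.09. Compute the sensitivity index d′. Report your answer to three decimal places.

Φ⁻¹(0.82) = 0.9154, Φ⁻¹(0.09) = -1.3408
d' = z(H) − z(FA) = 0.9154 − (-1.3408) = 2.2562

d′ = 2.256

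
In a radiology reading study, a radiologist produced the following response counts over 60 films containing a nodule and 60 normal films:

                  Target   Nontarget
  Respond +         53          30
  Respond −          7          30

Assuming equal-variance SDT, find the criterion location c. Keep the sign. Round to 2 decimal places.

c = -0.60

H = 53/60 = 0.8833
FA = 30/60 = 0.5000
Φ⁻¹(H) = Φ⁻¹(0.8833) = 1.1916
Φ⁻¹(FA) = Φ⁻¹(0.5000) = 0.0000
c = −½·[z(H) + z(FA)] = −0.5 × (1.1916 + 0.0000) = -0.5958
c < 0: the radiologist has a liberal response bias.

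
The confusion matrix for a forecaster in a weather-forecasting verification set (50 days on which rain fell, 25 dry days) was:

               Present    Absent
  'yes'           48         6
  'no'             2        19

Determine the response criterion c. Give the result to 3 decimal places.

H = 48/50 = 0.9600
FA = 6/25 = 0.2400
z(H) = 1.7507
z(FA) = -0.7063
c = −½·[z(H) + z(FA)] = −0.5 × (1.7507 + (-0.7063)) = -0.5222
c < 0: the forecaster has a liberal response bias.

c = -0.522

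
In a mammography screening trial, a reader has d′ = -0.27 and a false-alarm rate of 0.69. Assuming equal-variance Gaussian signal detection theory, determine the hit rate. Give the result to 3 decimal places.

z(false-alarm rate) = z(0.69) = 0.4959
z(H) = z(FA) + d' = 0.4959 + (-0.27) = 0.2259
hit rate = Φ(0.2259) = 0.5894

hit rate = 0.589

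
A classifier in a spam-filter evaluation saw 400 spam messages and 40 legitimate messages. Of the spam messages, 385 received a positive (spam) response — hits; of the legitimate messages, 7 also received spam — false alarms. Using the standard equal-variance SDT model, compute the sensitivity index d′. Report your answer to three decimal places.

H = 385/400 = 0.9625
FA = 7/40 = 0.1750
Φ⁻¹(H) = Φ⁻¹(0.9625) = 1.7805
Φ⁻¹(FA) = Φ⁻¹(0.1750) = -0.9346
d' = z(H) − z(FA) = 1.7805 − (-0.9346) = 2.7151

d′ = 2.715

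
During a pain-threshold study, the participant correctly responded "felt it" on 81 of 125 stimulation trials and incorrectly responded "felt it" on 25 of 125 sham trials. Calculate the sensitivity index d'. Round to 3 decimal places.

d' = 1.222

H = 81/125 = 0.6480
FA = 25/125 = 0.2000
z(0.6480) = 0.3799, z(0.2000) = -0.8416
d' = z(H) − z(FA) = 0.3799 − (-0.8416) = 1.2215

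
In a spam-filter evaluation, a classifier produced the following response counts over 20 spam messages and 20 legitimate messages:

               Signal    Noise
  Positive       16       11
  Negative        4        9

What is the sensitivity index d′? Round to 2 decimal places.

d′ = 0.72

H = 16/20 = 0.8000
FA = 11/20 = 0.5500
z(0.8000) = 0.842, z(0.5500) = 0.126
d' = z(H) − z(FA) = 0.842 − 0.126 = 0.716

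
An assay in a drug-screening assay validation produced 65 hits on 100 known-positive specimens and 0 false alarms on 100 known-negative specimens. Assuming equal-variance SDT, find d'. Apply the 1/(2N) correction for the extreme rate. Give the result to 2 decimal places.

d' = 2.96

The false-alarm rate is 0/100 = 0, so apply the 1/(2N) correction: FA → 1/(2·100) = 0.00500.
z(H) = z(0.65000) = 0.385
z(FA) = z(0.00500) = -2.576
d' = 0.385 − (-2.576) = 2.961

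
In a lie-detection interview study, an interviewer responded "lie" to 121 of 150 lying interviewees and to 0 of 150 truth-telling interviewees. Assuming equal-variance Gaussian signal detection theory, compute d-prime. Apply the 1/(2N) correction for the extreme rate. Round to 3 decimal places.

The false-alarm rate is 0/150 = 0, so apply the 1/(2N) correction: FA → 1/(2·150) = 0.00333.
z(H) = z(0.80667) = 0.8657
z(FA) = z(0.00333) = -2.7134
d' = 0.8657 − (-2.7134) = 3.5791

d-prime = 3.579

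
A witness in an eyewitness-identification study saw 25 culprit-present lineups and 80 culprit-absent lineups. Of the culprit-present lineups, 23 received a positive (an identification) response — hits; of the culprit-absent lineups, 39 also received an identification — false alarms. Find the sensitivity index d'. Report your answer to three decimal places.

d' = 1.436

H = 23/25 = 0.9200
FA = 39/80 = 0.4875
z(H) = z(0.9200) = 1.4051
z(FA) = z(0.4875) = -0.0313
d' = z(H) − z(FA) = 1.4051 − (-0.0313) = 1.4364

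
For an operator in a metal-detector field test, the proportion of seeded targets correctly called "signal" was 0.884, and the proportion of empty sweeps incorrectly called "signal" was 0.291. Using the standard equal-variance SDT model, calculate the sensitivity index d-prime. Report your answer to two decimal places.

d-prime = 1.75

z(0.884) = 1.1952, z(0.291) = -0.5505
d' = z(H) − z(FA) = 1.1952 − (-0.5505) = 1.7457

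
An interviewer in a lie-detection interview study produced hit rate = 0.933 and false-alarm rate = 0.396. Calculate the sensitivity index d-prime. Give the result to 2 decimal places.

d-prime = 1.76

z(H) = 1.499
z(FA) = -0.264
d' = z(H) − z(FA) = 1.499 − (-0.264) = 1.763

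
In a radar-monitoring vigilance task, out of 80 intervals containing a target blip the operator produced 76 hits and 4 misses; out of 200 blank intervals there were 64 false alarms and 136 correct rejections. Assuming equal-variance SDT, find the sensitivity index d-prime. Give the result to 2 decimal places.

H = 76/80 = 0.9500
FA = 64/200 = 0.3200
z(H) = z(0.9500) = 1.6449
z(FA) = z(0.3200) = -0.4677
d' = z(H) − z(FA) = 1.6449 − (-0.4677) = 2.1126

d-prime = 2.11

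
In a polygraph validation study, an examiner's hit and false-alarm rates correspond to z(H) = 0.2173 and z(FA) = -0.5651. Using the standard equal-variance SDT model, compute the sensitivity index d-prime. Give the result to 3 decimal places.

d' = z(H) − z(FA) = 0.2173 − (-0.5651) = 0.7824

d-prime = 0.782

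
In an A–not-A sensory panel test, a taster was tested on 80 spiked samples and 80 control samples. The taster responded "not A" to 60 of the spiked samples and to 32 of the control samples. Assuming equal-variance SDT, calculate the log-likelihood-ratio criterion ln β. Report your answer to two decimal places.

ln β = -0.20

H = 60/80 = 0.7500
FA = 32/80 = 0.4000
z(H) = 0.674
z(FA) = -0.253
ln β = −½·[z(H)² − z(FA)²] = −0.5 × (0.454 − 0.064) = -0.195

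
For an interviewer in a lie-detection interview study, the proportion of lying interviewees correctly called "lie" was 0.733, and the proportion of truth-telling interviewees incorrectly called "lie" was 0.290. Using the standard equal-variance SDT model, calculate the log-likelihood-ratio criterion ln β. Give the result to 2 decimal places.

Φ⁻¹(0.733) = 0.622, Φ⁻¹(0.290) = -0.553
ln β = −½·[z(H)² − z(FA)²] = −0.5 × (0.387 − 0.306) = -0.0405

ln β = -0.04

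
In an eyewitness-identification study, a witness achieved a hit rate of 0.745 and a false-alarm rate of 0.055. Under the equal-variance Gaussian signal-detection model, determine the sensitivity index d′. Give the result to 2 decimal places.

z(H) = z(0.745) = 0.659
z(FA) = z(0.055) = -1.598
d' = z(H) − z(FA) = 0.659 − (-1.598) = 2.257

d′ = 2.26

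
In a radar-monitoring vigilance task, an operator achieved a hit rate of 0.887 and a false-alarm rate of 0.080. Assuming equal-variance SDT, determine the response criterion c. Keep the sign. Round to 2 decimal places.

z(H) = z(0.887) = 1.2107
z(FA) = z(0.080) = -1.4051
c = −½·[z(H) + z(FA)] = −0.5 × (1.2107 + (-1.4051)) = 0.0972

c = 0.10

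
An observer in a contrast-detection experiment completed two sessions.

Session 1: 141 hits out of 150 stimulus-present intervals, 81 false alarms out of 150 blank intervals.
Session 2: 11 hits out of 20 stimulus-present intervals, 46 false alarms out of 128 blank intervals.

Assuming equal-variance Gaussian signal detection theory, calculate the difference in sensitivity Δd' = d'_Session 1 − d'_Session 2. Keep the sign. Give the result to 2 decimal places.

Δd' = 0.97

Session 1: z(0.9400) = 1.555, z(0.5400) = 0.100, d' = 1.455
Session 2: z(0.5500) = 0.126, z(0.3594) = -0.360, d' = 0.486
Δd' = d'_Session 1 − d'_Session 2 = 1.455 − 0.486 = 0.969
Session 1 has the higher sensitivity.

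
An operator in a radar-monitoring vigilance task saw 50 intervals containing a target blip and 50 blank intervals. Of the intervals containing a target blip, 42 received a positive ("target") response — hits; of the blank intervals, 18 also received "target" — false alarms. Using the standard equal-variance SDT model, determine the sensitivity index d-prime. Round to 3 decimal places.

H = 42/50 = 0.8400
FA = 18/50 = 0.3600
Φ⁻¹(H) = 0.9945
Φ⁻¹(FA) = -0.3585
d' = z(H) − z(FA) = 0.9945 − (-0.3585) = 1.3530

d-prime = 1.353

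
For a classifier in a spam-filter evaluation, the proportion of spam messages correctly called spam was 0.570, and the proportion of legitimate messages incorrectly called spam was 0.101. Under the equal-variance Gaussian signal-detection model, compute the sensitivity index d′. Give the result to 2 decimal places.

z(H) = z(0.570) = 0.1764
z(FA) = z(0.101) = -1.2759
d' = z(H) − z(FA) = 0.1764 − (-1.2759) = 1.4523

d′ = 1.45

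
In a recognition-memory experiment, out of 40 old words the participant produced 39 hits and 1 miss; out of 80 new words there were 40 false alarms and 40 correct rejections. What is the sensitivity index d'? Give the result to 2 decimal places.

H = 39/40 = 0.9750
FA = 40/80 = 0.5000
z(H) = z(0.9750) = 1.960
z(FA) = z(0.5000) = 0.000
d' = z(H) − z(FA) = 1.960 − 0.000 = 1.960

d' = 1.96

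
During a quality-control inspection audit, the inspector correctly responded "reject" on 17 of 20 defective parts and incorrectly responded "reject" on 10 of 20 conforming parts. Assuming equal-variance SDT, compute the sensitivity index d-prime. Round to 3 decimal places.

H = 17/20 = 0.8500
FA = 10/20 = 0.5000
z(0.8500) = 1.0364, z(0.5000) = 0.0000
d' = z(H) − z(FA) = 1.0364 − 0.0000 = 1.0364

d-prime = 1.036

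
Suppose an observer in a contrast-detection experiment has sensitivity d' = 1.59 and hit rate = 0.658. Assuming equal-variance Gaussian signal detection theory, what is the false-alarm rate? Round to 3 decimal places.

false-alarm rate = 0.118

z(hit rate) = z(0.658) = 0.4070
z(FA) = z(H) − d' = 0.4070 − 1.59 = -1.1830
false-alarm rate = Φ(-1.1830) = 0.1184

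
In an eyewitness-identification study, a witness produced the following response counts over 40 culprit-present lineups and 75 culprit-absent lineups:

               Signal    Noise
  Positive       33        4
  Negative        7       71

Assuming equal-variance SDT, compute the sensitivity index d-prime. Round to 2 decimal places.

d-prime = 2.55

H = 33/40 = 0.8250
FA = 4/75 = 0.0533
Φ⁻¹(0.8250) = 0.935, Φ⁻¹(0.0533) = -1.614
d' = z(H) − z(FA) = 0.935 − (-1.614) = 2.549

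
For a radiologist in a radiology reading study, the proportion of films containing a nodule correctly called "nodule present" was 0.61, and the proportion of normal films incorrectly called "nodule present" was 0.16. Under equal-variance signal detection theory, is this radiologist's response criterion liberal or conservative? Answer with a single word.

conservative

z(H) = 0.279, z(FA) = -0.994
c = −½·(z(H) + z(FA)) = 0.3575
c > 0 → conservative criterion (biased toward responding “no”).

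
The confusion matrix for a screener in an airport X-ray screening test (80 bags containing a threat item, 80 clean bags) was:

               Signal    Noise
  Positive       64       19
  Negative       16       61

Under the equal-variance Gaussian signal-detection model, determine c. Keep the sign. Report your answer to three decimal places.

H = 64/80 = 0.8000
FA = 19/80 = 0.2375
Φ⁻¹(H) = Φ⁻¹(0.8000) = 0.8416
Φ⁻¹(FA) = Φ⁻¹(0.2375) = -0.7144
c = −½·[z(H) + z(FA)] = −0.5 × (0.8416 + (-0.7144)) = -0.0636

c = -0.064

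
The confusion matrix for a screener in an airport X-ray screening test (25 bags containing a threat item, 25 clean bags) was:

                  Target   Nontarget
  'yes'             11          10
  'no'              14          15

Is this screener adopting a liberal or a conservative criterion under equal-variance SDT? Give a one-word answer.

z(H) = -0.151, z(FA) = -0.253
c = −½·(z(H) + z(FA)) = 0.202
c > 0 → conservative criterion (biased toward responding “no”).

conservative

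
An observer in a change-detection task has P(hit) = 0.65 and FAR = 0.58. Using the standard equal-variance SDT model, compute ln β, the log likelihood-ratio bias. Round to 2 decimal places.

z(H) = z(0.65) = 0.385
z(FA) = z(0.58) = 0.202
ln β = −½·[z(H)² − z(FA)²] = −0.5 × (0.148 − 0.041) = -0.0535

ln β = -0.05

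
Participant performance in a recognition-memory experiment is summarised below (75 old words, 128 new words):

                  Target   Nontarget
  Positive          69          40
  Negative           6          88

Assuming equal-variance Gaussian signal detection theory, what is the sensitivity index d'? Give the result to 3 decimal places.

H = 69/75 = 0.9200
FA = 40/128 = 0.3125
Φ⁻¹(H) = 1.4051
Φ⁻¹(FA) = -0.4888
d' = z(H) − z(FA) = 1.4051 − (-0.4888) = 1.8939

d' = 1.894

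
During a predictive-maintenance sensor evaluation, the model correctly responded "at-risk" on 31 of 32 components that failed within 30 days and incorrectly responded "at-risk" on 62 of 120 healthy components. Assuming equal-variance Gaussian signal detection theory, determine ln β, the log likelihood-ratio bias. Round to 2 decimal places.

H = 31/32 = 0.9688
FA = 62/120 = 0.5167
z(H) = z(0.9688) = 1.863
z(FA) = z(0.5167) = 0.042
ln β = −½·[z(H)² − z(FA)²] = −0.5 × (3.471 − 0.002) = -1.7345

ln β = -1.73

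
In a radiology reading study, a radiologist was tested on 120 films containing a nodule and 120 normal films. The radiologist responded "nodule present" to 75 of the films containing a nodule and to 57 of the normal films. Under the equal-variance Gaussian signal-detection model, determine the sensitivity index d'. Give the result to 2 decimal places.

d' = 0.38

H = 75/120 = 0.6250
FA = 57/120 = 0.4750
z(H) = 0.3186
z(FA) = -0.0627
d' = z(H) − z(FA) = 0.3186 − (-0.0627) = 0.3813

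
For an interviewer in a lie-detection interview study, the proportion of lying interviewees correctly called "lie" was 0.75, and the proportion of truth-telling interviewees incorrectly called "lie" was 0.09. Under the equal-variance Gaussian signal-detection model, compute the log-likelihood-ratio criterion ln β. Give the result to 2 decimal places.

ln β = 0.67

Φ⁻¹(H) = Φ⁻¹(0.75) = 0.674
Φ⁻¹(FA) = Φ⁻¹(0.09) = -1.341
ln β = −½·[z(H)² − z(FA)²] = −0.5 × (0.454 − 1.798) = 0.672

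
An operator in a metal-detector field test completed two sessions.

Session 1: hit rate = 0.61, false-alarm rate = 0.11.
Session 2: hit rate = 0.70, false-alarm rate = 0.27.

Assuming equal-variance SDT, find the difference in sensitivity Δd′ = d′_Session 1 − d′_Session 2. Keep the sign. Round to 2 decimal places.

Δd′ = 0.37

Session 1: z(0.61) = 0.279, z(0.11) = -1.227, d' = 1.506
Session 2: z(0.70) = 0.524, z(0.27) = -0.613, d' = 1.137
Δd' = d'_Session 1 − d'_Session 2 = 1.506 − 1.137 = 0.369
Session 1 has the higher sensitivity.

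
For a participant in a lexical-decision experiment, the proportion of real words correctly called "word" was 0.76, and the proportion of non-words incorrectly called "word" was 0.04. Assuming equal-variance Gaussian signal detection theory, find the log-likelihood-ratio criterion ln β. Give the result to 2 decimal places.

z(0.76) = 0.706, z(0.04) = -1.751
ln β = −½·[z(H)² − z(FA)²] = −0.5 × (0.498 − 3.066) = 1.284

ln β = 1.28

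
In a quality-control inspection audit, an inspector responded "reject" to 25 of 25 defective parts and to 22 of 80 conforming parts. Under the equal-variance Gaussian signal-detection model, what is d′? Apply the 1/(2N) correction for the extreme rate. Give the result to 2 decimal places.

d′ = 2.65

The hit rate is 25/25 = 1, so apply the 1/(2N) correction: H → 1 − 1/(2·25) = 0.98000.
z(H) = z(0.98000) = 2.054
z(FA) = z(0.27500) = -0.598
d' = 2.054 − (-0.598) = 2.652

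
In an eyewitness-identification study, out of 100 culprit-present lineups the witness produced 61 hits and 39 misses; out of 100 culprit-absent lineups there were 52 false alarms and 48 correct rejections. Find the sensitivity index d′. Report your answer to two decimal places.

d′ = 0.23

H = 61/100 = 0.6100
FA = 52/100 = 0.5200
Φ⁻¹(0.6100) = 0.2793, Φ⁻¹(0.5200) = 0.0502
d' = z(H) − z(FA) = 0.2793 − 0.0502 = 0.2291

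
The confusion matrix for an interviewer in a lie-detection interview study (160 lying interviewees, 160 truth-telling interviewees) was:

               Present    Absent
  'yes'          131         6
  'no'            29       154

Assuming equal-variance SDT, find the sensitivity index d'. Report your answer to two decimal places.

H = 131/160 = 0.8187
FA = 6/160 = 0.0375
z(H) = z(0.8187) = 0.9104
z(FA) = z(0.0375) = -1.7805
d' = z(H) − z(FA) = 0.9104 − (-1.7805) = 2.6909

d' = 2.69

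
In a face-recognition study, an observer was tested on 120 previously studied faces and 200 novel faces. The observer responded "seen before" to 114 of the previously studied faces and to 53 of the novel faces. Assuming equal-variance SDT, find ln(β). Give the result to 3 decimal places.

H = 114/120 = 0.9500
FA = 53/200 = 0.2650
z(H) = 1.6449
z(FA) = -0.6280
ln β = −½·[z(H)² − z(FA)²] = −0.5 × (2.7057 − 0.3944) = -1.15565

ln β = -1.156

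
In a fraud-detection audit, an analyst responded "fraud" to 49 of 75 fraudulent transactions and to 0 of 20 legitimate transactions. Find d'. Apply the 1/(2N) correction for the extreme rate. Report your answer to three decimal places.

d' = 2.354

The false-alarm rate is 0/20 = 0, so apply the 1/(2N) correction: FA → 1/(2·20) = 0.02500.
z(H) = z(0.65333) = 0.3943
z(FA) = z(0.02500) = -1.9600
d' = 0.3943 − (-1.9600) = 2.3543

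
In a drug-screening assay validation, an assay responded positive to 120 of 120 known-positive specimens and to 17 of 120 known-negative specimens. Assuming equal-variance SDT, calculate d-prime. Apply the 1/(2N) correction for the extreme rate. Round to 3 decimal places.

d-prime = 3.711

The hit rate is 120/120 = 1, so apply the 1/(2N) correction: H → 1 − 1/(2·120) = 0.99583.
z(H) = z(0.99583) = 2.6380
z(FA) = z(0.14167) = -1.0728
d' = 2.6380 − (-1.0728) = 3.7108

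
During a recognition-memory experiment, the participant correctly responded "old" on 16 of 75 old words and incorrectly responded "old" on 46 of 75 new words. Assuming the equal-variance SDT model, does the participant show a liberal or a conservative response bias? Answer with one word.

conservative

z(H) = -0.795, z(FA) = 0.288
c = −½·(z(H) + z(FA)) = 0.2535
c > 0 → conservative criterion (biased toward responding “no”).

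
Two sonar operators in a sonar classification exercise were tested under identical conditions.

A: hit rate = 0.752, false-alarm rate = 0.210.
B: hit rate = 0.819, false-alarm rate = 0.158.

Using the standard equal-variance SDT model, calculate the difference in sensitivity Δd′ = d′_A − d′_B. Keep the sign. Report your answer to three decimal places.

A: z(0.752) = 0.6808, z(0.210) = -0.8064, d' = 1.4872
B: z(0.819) = 0.9116, z(0.158) = -1.0027, d' = 1.9143
Δd' = d'_A − d'_B = 1.4872 − 1.9143 = -0.4271
B has the higher sensitivity.

Δd′ = -0.427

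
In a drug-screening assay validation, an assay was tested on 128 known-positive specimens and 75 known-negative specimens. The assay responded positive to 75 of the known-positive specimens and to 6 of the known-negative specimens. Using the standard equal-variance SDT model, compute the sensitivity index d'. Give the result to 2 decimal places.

d' = 1.62

H = 75/128 = 0.5859
FA = 6/75 = 0.0800
Φ⁻¹(H) = Φ⁻¹(0.5859) = 0.217
Φ⁻¹(FA) = Φ⁻¹(0.0800) = -1.405
d' = z(H) − z(FA) = 0.217 − (-1.405) = 1.622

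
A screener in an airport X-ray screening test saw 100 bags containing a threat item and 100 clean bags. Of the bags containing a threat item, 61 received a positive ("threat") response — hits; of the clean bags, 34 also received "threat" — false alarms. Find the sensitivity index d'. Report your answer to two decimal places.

H = 61/100 = 0.6100
FA = 34/100 = 0.3400
Φ⁻¹(0.6100) = 0.279, Φ⁻¹(0.3400) = -0.412
d' = z(H) − z(FA) = 0.279 − (-0.412) = 0.691

d' = 0.69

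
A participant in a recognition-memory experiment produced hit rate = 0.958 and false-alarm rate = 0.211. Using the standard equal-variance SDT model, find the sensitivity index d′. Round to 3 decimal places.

z(H) = z(0.958) = 1.7279
z(FA) = z(0.211) = -0.8030
d' = z(H) − z(FA) = 1.7279 − (-0.8030) = 2.5309

d′ = 2.531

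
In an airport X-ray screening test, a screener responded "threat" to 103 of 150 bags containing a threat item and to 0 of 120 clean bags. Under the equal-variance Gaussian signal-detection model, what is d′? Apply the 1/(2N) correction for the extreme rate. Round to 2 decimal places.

The false-alarm rate is 0/120 = 0, so apply the 1/(2N) correction: FA → 1/(2·120) = 0.00417.
z(H) = z(0.68667) = 0.486
z(FA) = z(0.00417) = -2.638
d' = 0.486 − (-2.638) = 3.124

d′ = 3.12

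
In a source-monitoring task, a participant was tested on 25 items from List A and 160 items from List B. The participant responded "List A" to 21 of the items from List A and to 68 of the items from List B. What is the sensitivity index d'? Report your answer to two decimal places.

H = 21/25 = 0.8400
FA = 68/160 = 0.4250
z(0.8400) = 0.9945, z(0.4250) = -0.1891
d' = z(H) − z(FA) = 0.9945 − (-0.1891) = 1.1836

d' = 1.18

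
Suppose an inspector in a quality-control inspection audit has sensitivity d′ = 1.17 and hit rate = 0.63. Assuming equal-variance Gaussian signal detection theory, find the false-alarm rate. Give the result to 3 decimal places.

z(hit rate) = z(0.63) = 0.3319
z(FA) = z(H) − d' = 0.3319 − 1.17 = -0.8381
false-alarm rate = Φ(-0.8381) = 0.2010

false-alarm rate = 0.201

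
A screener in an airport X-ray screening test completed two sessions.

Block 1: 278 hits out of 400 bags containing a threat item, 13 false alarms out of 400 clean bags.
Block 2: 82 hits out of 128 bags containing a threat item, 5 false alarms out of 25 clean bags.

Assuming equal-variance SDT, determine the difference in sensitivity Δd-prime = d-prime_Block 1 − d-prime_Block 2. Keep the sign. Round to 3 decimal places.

Δd-prime = 1.154

Block 1: z(0.6950) = 0.5101, z(0.0325) = -1.8453, d' = 2.3554
Block 2: z(0.6406) = 0.3601, z(0.2000) = -0.8416, d' = 1.2017
Δd' = d'_Block 1 − d'_Block 2 = 2.3554 − 1.2017 = 1.1537
Block 1 has the higher sensitivity.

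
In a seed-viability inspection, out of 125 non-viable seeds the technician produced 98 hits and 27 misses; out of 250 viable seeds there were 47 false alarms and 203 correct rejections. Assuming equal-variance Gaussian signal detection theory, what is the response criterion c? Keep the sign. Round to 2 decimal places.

H = 98/125 = 0.7840
FA = 47/250 = 0.1880
z(H) = z(0.7840) = 0.7858
z(FA) = z(0.1880) = -0.8853
c = −½·[z(H) + z(FA)] = −0.5 × (0.7858 + (-0.8853)) = 0.04975
c > 0: the technician has a conservative response bias.

c = 0.05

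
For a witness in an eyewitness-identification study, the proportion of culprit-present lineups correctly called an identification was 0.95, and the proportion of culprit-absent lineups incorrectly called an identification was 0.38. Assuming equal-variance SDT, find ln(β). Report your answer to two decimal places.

Φ⁻¹(0.95) = 1.645, Φ⁻¹(0.38) = -0.305
ln β = −½·[z(H)² − z(FA)²] = −0.5 × (2.706 − 0.093) = -1.3065

ln β = -1.31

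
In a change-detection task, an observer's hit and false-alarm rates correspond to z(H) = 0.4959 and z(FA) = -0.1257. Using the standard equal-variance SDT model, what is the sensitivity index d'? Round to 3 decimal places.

d' = 0.622

d' = z(H) − z(FA) = 0.4959 − (-0.1257) = 0.6216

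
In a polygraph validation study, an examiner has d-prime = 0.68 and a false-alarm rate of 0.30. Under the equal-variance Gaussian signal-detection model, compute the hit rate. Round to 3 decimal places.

hit rate = 0.562

z(false-alarm rate) = z(0.30) = -0.5244
z(H) = z(FA) + d' = -0.5244 + 0.68 = 0.1556
hit rate = Φ(0.1556) = 0.5618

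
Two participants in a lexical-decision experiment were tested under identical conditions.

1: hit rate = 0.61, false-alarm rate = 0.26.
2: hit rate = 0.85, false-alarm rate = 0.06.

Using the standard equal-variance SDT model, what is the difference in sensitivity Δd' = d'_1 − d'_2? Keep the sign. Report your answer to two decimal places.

1: z(0.61) = 0.279, z(0.26) = -0.643, d' = 0.922
2: z(0.85) = 1.036, z(0.06) = -1.555, d' = 2.591
Δd' = d'_1 − d'_2 = 0.922 − 2.591 = -1.669
2 has the higher sensitivity.

Δd' = -1.67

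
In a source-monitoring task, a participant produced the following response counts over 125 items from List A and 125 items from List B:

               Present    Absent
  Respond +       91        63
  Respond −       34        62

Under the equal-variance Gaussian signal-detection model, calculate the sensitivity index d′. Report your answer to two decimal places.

d′ = 0.60

H = 91/125 = 0.7280
FA = 63/125 = 0.5040
z(H) = z(0.7280) = 0.607
z(FA) = z(0.5040) = 0.010
d' = z(H) − z(FA) = 0.607 − 0.010 = 0.597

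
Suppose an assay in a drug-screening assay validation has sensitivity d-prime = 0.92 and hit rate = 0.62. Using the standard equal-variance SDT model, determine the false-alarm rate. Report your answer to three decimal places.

false-alarm rate = 0.269

z(hit rate) = z(0.62) = 0.3055
z(FA) = z(H) − d' = 0.3055 − 0.92 = -0.6145
false-alarm rate = Φ(-0.6145) = 0.2694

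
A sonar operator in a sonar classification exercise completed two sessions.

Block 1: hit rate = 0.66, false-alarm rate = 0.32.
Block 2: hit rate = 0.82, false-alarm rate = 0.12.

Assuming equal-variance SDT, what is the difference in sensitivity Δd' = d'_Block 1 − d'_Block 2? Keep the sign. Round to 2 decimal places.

Δd' = -1.21

Block 1: z(0.66) = 0.412, z(0.32) = -0.468, d' = 0.880
Block 2: z(0.82) = 0.915, z(0.12) = -1.175, d' = 2.090
Δd' = d'_Block 1 − d'_Block 2 = 0.880 − 2.090 = -1.210
Block 2 has the higher sensitivity.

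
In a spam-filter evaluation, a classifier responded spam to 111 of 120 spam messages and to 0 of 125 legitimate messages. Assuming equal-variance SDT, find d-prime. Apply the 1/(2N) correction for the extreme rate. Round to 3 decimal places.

d-prime = 4.092

The false-alarm rate is 0/125 = 0, so apply the 1/(2N) correction: FA → 1/(2·125) = 0.00400.
z(H) = z(0.92500) = 1.4395
z(FA) = z(0.00400) = -2.6521
d' = 1.4395 − (-2.6521) = 4.0916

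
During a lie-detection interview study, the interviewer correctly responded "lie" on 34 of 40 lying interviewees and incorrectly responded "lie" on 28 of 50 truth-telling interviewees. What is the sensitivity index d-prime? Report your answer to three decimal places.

d-prime = 0.885

H = 34/40 = 0.8500
FA = 28/50 = 0.5600
z(H) = z(0.8500) = 1.0364
z(FA) = z(0.5600) = 0.1510
d' = z(H) − z(FA) = 1.0364 − 0.1510 = 0.8854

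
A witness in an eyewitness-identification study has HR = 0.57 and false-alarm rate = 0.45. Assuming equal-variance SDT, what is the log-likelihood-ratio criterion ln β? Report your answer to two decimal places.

ln β = -0.01

z(H) = z(0.57) = 0.176
z(FA) = z(0.45) = -0.126
ln β = −½·[z(H)² − z(FA)²] = −0.5 × (0.031 − 0.016) = -0.0075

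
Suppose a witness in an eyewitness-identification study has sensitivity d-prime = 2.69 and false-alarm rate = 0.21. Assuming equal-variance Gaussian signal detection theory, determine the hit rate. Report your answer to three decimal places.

z(false-alarm rate) = z(0.21) = -0.8064
z(H) = z(FA) + d' = -0.8064 + 2.69 = 1.8836
hit rate = Φ(1.8836) = 0.9702

hit rate = 0.970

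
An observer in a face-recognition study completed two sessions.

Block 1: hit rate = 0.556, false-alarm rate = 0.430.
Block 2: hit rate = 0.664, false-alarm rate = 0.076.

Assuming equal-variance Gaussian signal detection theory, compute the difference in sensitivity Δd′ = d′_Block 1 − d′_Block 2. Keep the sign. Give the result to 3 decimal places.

Δd′ = -1.539

Block 1: z(0.556) = 0.1408, z(0.430) = -0.1764, d' = 0.3172
Block 2: z(0.664) = 0.4234, z(0.076) = -1.4325, d' = 1.8559
Δd' = d'_Block 1 − d'_Block 2 = 0.3172 − 1.8559 = -1.5387
Block 2 has the higher sensitivity.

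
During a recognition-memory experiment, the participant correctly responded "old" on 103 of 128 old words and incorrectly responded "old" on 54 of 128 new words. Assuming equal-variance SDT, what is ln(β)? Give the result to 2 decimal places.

H = 103/128 = 0.8047
FA = 54/128 = 0.4219
z(0.8047) = 0.859, z(0.4219) = -0.197
ln β = −½·[z(H)² − z(FA)²] = −0.5 × (0.738 − 0.039) = -0.3495

ln β = -0.35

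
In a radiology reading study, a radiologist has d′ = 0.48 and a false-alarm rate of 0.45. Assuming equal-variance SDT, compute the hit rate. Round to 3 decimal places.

hit rate = 0.638

z(false-alarm rate) = z(0.45) = -0.1257
z(H) = z(FA) + d' = -0.1257 + 0.48 = 0.3543
hit rate = Φ(0.3543) = 0.6384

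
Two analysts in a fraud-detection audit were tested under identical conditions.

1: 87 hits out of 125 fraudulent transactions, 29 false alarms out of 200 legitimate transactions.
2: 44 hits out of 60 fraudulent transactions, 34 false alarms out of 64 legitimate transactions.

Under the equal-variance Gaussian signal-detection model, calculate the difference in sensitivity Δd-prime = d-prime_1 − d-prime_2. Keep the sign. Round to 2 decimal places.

Δd-prime = 1.03

1: z(0.6960) = 0.513, z(0.1450) = -1.058, d' = 1.571
2: z(0.7333) = 0.623, z(0.5312) = 0.078, d' = 0.545
Δd' = d'_1 − d'_2 = 1.571 − 0.545 = 1.026
1 has the higher sensitivity.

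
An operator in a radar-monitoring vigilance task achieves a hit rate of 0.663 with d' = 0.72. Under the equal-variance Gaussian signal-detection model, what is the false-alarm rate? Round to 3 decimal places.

z(hit rate) = z(0.663) = 0.4207
z(FA) = z(H) − d' = 0.4207 − 0.72 = -0.2993
false-alarm rate = Φ(-0.2993) = 0.3824

false-alarm rate = 0.382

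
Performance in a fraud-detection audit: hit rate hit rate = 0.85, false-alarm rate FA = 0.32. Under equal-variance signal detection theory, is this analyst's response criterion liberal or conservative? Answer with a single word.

liberal

z(H) = 1.036, z(FA) = -0.468
c = −½·(z(H) + z(FA)) = -0.284
c < 0 → liberal criterion (biased toward responding “yes”).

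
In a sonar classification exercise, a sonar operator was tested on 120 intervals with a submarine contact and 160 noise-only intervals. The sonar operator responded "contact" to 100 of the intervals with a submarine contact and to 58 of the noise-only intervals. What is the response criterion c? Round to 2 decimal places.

c = -0.31

H = 100/120 = 0.8333
FA = 58/160 = 0.3625
Φ⁻¹(H) = Φ⁻¹(0.8333) = 0.967
Φ⁻¹(FA) = Φ⁻¹(0.3625) = -0.352
c = −½·[z(H) + z(FA)] = −0.5 × (0.967 + (-0.352)) = -0.3075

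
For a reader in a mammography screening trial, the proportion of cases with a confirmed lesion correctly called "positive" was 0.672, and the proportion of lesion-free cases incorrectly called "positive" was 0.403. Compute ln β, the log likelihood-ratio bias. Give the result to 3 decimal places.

ln β = -0.069

z(H) = 0.4454
z(FA) = -0.2456
ln β = −½·[z(H)² − z(FA)²] = −0.5 × (0.1984 − 0.0603) = -0.06905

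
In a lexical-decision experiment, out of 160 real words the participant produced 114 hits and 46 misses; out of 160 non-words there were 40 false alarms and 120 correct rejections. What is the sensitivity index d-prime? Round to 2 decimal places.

d-prime = 1.24

H = 114/160 = 0.7125
FA = 40/160 = 0.2500
Φ⁻¹(0.7125) = 0.561, Φ⁻¹(0.2500) = -0.674
d' = z(H) − z(FA) = 0.561 − (-0.674) = 1.235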